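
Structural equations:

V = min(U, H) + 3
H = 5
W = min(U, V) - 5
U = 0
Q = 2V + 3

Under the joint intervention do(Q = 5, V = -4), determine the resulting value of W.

The joint intervention fixes Q = 5, V = -4, removing each variable's own equation.
W = min(U, V) - 5  [with U=0, V=-4]  = -9

-9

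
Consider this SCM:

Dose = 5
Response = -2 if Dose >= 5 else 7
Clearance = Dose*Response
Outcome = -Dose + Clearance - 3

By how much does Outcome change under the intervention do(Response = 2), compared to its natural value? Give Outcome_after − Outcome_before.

Under do(Response=2), the mechanism Response = -2 if Dose >= 5 else 7 is discarded; Response is fixed at 2.
Clearance = Dose*Response  [with Dose=5, Response=2]  = 10
Outcome = -Dose + Clearance - 3  [with Dose=5, Clearance=10]  = 2
Without intervention: Response = -2 if Dose >= 5 else 7  [with Dose=5]  = -2; Clearance = Dose*Response  [with Dose=5, Response=-2]  = -10; Outcome = -Dose + Clearance - 3  [with Dose=5, Clearance=-10]  = -18.
Change = 2 − (-18) = 20.

20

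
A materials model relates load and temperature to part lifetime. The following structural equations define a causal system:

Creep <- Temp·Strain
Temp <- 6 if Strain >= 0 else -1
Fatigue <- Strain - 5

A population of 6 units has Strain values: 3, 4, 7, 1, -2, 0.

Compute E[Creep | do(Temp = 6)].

13

Every unit gets Temp=6 under the intervention. Creep values become 18, 24, 42, 6, -12, 0; E[Creep|do(Temp=6)] = 13.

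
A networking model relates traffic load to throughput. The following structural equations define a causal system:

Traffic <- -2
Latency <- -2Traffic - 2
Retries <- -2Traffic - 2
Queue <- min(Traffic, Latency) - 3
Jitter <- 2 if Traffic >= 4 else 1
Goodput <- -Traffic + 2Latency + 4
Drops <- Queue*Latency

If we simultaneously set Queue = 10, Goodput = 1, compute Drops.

20

The joint intervention fixes Queue = 10, Goodput = 1, removing each variable's own equation.
Latency = -2Traffic - 2  [with Traffic=-2]  = 2
Drops = Queue*Latency  [with Queue=10, Latency=2]  = 20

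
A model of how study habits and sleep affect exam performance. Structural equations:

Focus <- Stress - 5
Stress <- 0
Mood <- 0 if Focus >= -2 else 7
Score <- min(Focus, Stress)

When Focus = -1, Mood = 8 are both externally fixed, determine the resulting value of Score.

The joint intervention fixes Focus = -1, Mood = 8, removing each variable's own equation.
Score = min(Focus, Stress)  [with Focus=-1, Stress=0]  = -1

-1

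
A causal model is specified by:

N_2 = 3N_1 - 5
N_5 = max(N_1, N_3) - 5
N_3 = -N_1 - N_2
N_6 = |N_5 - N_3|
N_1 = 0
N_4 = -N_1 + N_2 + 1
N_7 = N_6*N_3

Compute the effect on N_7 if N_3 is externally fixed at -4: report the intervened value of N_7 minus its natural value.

The intervention breaks the incoming arrows to N_3: N_3 = -N_1 - N_2 no longer applies, and N_3 = -4.
N_5 = max(N_1, N_3) - 5  [with N_1=0, N_3=-4]  = -5
N_6 = |N_5 - N_3|  [with N_5=-5, N_3=-4]  = 1
N_7 = N_6*N_3  [with N_6=1, N_3=-4]  = -4
Without intervention: N_2 = 3N_1 - 5  [with N_1=0]  = -5; N_3 = -N_1 - N_2  [with N_1=0, N_2=-5]  = 5; N_5 = max(N_1, N_3) - 5  [with N_1=0, N_3=5]  = 0; N_6 = |N_5 - N_3|  [with N_5=0, N_3=5]  = 5; N_7 = N_6*N_3  [with N_6=5, N_3=5]  = 25.
Change = -4 − 25 = -29.

-29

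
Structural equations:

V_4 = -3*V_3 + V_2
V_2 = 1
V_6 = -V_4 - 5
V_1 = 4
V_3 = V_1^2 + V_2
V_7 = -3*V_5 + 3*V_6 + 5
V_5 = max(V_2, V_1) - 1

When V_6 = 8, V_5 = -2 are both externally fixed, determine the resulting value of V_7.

Setting V_6 = 8, V_5 = -2 by intervention discards those variables' equations.
V_7 = -3*V_5 + 3*V_6 + 5  [with V_5=-2, V_6=8]  = 35

35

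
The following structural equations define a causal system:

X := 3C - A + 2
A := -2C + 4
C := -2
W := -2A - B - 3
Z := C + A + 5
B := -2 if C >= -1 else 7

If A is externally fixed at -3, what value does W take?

Under do(A=-3), the mechanism A := -2C + 4 is discarded; A is fixed at -3.
B = -2 if C >= -1 else 7  [with C=-2]  = 7
W = -2A - B - 3  [with A=-3, B=7]  = -4

-4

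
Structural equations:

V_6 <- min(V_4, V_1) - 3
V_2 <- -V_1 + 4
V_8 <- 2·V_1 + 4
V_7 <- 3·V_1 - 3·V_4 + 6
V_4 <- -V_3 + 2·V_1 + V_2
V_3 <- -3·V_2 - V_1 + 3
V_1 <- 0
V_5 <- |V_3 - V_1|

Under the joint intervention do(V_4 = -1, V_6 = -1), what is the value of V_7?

Setting V_4 = -1, V_6 = -1 by intervention discards those variables' equations.
V_7 = 3·V_1 - 3·V_4 + 6  [with V_1=0, V_4=-1]  = 9

9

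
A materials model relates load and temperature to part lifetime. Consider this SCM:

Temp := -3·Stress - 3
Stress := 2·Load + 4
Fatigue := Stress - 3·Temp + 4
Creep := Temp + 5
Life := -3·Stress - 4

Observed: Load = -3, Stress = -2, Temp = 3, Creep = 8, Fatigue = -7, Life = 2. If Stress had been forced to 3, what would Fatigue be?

43

do(Stress=3) replaces the equation Stress := 2·Load + 4 with the constant Stress = 3.
Temp = -3·Stress - 3  [with Stress=3]  = -12
Fatigue = Stress - 3·Temp + 4  [with Stress=3, Temp=-12]  = 43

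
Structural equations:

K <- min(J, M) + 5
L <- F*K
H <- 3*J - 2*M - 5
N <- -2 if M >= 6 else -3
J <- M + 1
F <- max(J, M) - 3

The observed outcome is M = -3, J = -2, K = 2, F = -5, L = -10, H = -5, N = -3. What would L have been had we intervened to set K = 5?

do(K=5) replaces the equation K <- min(J, M) + 5 with the constant K = 5.
J = M + 1  [with M=-3]  = -2
F = max(J, M) - 3  [with J=-2, M=-3]  = -5
L = F*K  [with F=-5, K=5]  = -25

-25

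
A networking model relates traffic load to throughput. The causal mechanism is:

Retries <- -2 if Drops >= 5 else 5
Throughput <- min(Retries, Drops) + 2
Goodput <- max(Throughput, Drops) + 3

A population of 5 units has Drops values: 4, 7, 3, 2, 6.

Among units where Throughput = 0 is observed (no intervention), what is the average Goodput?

Conditioning on Throughput=0 selects the 2 unit(s) with Drops ∈ {7, 6}. Their Goodput values: 10, 9. Mean = 9.5.

9.5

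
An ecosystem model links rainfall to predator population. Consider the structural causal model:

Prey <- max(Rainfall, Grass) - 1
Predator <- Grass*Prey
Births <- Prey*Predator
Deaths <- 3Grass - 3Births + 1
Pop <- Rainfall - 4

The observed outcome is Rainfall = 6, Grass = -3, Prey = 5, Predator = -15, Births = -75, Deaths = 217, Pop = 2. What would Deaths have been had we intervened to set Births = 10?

-38

The intervention breaks the incoming arrows to Births: Births <- Prey*Predator no longer applies, and Births = 10.
Deaths = 3Grass - 3Births + 1  [with Grass=-3, Births=10]  = -38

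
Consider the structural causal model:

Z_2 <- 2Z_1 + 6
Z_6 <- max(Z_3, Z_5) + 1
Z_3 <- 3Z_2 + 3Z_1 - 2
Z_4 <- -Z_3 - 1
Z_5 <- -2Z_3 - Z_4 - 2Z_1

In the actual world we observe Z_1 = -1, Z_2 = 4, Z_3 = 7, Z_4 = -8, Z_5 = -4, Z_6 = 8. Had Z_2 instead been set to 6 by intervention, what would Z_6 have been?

14

Under do(Z_2=6), the mechanism Z_2 <- 2Z_1 + 6 is discarded; Z_2 is fixed at 6.
Z_3 = 3Z_2 + 3Z_1 - 2  [with Z_2=6, Z_1=-1]  = 13
Z_4 = -Z_3 - 1  [with Z_3=13]  = -14
Z_5 = -2Z_3 - Z_4 - 2Z_1  [with Z_3=13, Z_4=-14, Z_1=-1]  = -10
Z_6 = max(Z_3, Z_5) + 1  [with Z_3=13, Z_5=-10]  = 14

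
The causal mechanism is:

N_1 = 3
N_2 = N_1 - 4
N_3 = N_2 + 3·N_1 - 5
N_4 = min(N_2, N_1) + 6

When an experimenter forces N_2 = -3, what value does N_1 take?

3

Under do(N_2=-3), the mechanism N_2 = N_1 - 4 is discarded; N_2 is fixed at -3.
N_1 is not downstream of the intervention, so its value is determined by the original equations.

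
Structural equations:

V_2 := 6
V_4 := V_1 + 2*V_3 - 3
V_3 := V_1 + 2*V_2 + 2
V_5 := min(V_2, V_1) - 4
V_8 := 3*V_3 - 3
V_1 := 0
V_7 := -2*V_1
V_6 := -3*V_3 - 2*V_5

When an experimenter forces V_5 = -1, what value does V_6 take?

The intervention breaks the incoming arrows to V_5: V_5 := min(V_2, V_1) - 4 no longer applies, and V_5 = -1.
V_3 = V_1 + 2*V_2 + 2  [with V_1=0, V_2=6]  = 14
V_6 = -3*V_3 - 2*V_5  [with V_3=14, V_5=-1]  = -40

-40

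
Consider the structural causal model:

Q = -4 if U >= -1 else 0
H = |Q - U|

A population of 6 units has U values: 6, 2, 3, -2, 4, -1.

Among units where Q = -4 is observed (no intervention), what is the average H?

6.8

E[H|Q=-4] averages over only the 5 units with Q=-4 (U = 6, 2, 3, 4, -1): H = 10, 6, 7, 8, 3, mean 6.8.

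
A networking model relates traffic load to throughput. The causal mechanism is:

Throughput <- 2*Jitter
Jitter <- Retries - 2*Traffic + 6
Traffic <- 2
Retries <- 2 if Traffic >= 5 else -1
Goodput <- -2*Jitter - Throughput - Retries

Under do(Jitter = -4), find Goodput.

17

do(Jitter=-4) replaces the equation Jitter <- Retries - 2*Traffic + 6 with the constant Jitter = -4.
Retries = 2 if Traffic >= 5 else -1  [with Traffic=2]  = -1
Throughput = 2*Jitter  [with Jitter=-4]  = -8
Goodput = -2*Jitter - Throughput - Retries  [with Jitter=-4, Throughput=-8, Retries=-1]  = 17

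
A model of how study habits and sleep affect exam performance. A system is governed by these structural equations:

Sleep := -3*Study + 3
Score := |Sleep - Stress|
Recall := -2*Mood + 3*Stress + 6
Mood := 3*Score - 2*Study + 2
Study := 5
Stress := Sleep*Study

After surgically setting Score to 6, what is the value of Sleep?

The intervention breaks the incoming arrows to Score: Score := |Sleep - Stress| no longer applies, and Score = 6.
Since Sleep is not a descendant of the intervened variable, it is unaffected.
Sleep = -3*Study + 3  [with Study=5]  = -12

-12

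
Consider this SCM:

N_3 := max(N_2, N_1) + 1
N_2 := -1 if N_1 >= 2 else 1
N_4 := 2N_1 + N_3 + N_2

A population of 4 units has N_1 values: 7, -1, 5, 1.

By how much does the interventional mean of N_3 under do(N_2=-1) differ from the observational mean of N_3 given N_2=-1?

Every unit gets N_2=-1 under the intervention. N_3 values become 8, 0, 6, 2; E[N_3|do(N_2=-1)] = 4.
Observing N_2=-1 restricts to units where N_2's equation naturally yields -1: N_1 ∈ {7, 5}. In that subpopulation N_3 = 8, 6, mean 7.
Difference = 4 − 7 = -3.

-3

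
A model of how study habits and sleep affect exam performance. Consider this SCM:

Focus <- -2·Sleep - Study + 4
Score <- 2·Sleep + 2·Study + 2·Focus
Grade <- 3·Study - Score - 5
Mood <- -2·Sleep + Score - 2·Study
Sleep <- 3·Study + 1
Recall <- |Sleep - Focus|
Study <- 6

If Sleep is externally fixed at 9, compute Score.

Under do(Sleep=9), the mechanism Sleep <- 3·Study + 1 is discarded; Sleep is fixed at 9.
Focus = -2·Sleep - Study + 4  [with Sleep=9, Study=6]  = -20
Score = 2·Sleep + 2·Study + 2·Focus  [with Sleep=9, Study=6, Focus=-20]  = -10

-10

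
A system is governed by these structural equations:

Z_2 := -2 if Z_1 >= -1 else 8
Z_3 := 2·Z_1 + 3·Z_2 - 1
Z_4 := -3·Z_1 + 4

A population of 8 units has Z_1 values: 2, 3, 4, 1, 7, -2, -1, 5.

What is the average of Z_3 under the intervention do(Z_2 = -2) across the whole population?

Under do(Z_2=-2), Z_2's equation is replaced by Z_2=-2 for every unit. Per-unit Z_3: -3, -1, 1, -5, 7, -11, -9, 3. Mean = -2.25.

-2.25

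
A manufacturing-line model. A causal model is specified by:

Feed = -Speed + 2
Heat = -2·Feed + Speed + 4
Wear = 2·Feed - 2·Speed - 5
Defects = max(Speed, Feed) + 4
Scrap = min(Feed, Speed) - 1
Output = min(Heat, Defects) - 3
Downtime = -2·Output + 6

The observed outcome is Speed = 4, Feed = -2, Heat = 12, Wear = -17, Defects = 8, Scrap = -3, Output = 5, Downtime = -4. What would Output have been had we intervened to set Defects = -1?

-4

Under do(Defects=-1), the mechanism Defects = max(Speed, Feed) + 4 is discarded; Defects is fixed at -1.
Feed = -Speed + 2  [with Speed=4]  = -2
Heat = -2·Feed + Speed + 4  [with Feed=-2, Speed=4]  = 12
Output = min(Heat, Defects) - 3  [with Heat=12, Defects=-1]  = -4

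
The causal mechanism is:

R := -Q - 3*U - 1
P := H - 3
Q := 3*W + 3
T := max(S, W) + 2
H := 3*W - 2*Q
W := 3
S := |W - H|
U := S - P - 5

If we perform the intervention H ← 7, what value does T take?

6

do(H=7) replaces the equation H := 3*W - 2*Q with the constant H = 7.
S = |W - H|  [with W=3, H=7]  = 4
T = max(S, W) + 2  [with S=4, W=3]  = 6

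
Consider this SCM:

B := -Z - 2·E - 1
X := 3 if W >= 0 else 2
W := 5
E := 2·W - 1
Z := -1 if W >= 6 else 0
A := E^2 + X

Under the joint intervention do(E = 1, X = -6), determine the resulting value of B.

Under do(E = 1, X = -6), each intervened variable's structural equation is replaced by its fixed value.
Z = -1 if W >= 6 else 0  [with W=5]  = 0
B = -Z - 2·E - 1  [with Z=0, E=1]  = -3

-3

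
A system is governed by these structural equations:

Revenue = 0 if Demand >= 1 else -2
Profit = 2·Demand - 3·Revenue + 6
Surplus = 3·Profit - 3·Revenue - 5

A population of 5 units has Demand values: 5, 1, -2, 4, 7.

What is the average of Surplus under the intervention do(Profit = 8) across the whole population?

20.2

Every unit gets Profit=8 under the intervention. Surplus values become 19, 19, 25, 19, 19; E[Surplus|do(Profit=8)] = 20.2.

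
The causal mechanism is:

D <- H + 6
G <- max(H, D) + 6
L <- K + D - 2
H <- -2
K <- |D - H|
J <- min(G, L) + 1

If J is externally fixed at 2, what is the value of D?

do(J=2) replaces the equation J <- min(G, L) + 1 with the constant J = 2.
D is not downstream of the intervention, so its value is determined by the original equations.
D = H + 6  [with H=-2]  = 4

4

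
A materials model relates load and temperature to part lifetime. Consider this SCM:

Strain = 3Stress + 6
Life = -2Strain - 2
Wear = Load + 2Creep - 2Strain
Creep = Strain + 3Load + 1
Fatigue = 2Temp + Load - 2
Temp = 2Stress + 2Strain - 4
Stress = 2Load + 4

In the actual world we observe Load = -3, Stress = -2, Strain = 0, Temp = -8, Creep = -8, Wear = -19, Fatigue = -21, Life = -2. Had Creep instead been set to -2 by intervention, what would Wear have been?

-7

The intervention breaks the incoming arrows to Creep: Creep = Strain + 3Load + 1 no longer applies, and Creep = -2.
Stress = 2Load + 4  [with Load=-3]  = -2
Strain = 3Stress + 6  [with Stress=-2]  = 0
Wear = Load + 2Creep - 2Strain  [with Load=-3, Creep=-2, Strain=0]  = -7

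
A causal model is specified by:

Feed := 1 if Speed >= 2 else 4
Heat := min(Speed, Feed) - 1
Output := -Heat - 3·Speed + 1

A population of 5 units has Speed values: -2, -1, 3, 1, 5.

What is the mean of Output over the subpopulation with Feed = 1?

E[Output|Feed=1] averages over only the 2 units with Feed=1 (Speed = 3, 5): Output = -8, -14, mean -11.

-11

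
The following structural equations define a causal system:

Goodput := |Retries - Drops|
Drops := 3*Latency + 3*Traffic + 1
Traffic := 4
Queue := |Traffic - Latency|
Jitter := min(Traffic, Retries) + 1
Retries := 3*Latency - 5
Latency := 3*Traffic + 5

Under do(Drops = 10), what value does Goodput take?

The intervention breaks the incoming arrows to Drops: Drops := 3*Latency + 3*Traffic + 1 no longer applies, and Drops = 10.
Latency = 3*Traffic + 5  [with Traffic=4]  = 17
Retries = 3*Latency - 5  [with Latency=17]  = 46
Goodput = |Retries - Drops|  [with Retries=46, Drops=10]  = 36

36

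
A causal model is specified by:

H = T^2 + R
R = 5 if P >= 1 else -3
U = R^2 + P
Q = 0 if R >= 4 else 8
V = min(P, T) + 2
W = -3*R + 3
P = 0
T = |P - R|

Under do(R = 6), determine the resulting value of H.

do(R=6) replaces the equation R = 5 if P >= 1 else -3 with the constant R = 6.
T = |P - R|  [with P=0, R=6]  = 6
H = T^2 + R  [with T=6, R=6]  = 42

42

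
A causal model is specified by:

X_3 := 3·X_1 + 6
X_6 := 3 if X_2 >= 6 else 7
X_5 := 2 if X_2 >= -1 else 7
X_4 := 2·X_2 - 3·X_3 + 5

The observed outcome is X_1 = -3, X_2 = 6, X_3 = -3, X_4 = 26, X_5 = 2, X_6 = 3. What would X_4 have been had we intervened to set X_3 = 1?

14

The intervention breaks the incoming arrows to X_3: X_3 := 3·X_1 + 6 no longer applies, and X_3 = 1.
X_4 = 2·X_2 - 3·X_3 + 5  [with X_2=6, X_3=1]  = 14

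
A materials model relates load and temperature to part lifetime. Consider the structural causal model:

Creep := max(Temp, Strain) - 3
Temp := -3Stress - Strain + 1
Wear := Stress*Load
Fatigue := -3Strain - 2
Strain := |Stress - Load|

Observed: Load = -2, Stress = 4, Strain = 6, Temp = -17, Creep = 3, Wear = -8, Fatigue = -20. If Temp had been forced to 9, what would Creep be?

Intervening sets Temp = 9 and removes its equation (Temp := -3Stress - Strain + 1).
Strain = |Stress - Load|  [with Stress=4, Load=-2]  = 6
Creep = max(Temp, Strain) - 3  [with Temp=9, Strain=6]  = 6

6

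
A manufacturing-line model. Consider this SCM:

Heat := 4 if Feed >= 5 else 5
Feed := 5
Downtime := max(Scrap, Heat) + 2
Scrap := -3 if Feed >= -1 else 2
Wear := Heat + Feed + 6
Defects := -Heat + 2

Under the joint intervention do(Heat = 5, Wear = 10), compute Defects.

-3

Setting Heat = 5, Wear = 10 by intervention discards those variables' equations.
Defects = -Heat + 2  [with Heat=5]  = -3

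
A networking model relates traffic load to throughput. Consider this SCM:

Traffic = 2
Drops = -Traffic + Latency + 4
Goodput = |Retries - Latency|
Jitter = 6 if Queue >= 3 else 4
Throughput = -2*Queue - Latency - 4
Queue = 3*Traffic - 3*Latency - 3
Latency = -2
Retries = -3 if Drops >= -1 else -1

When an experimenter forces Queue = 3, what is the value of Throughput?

-8

The intervention breaks the incoming arrows to Queue: Queue = 3*Traffic - 3*Latency - 3 no longer applies, and Queue = 3.
Throughput = -2*Queue - Latency - 4  [with Queue=3, Latency=-2]  = -8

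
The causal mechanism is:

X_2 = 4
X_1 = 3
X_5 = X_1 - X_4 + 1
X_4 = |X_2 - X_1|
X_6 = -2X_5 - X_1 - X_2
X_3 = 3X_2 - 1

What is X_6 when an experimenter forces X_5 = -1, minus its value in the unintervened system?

8

The intervention breaks the incoming arrows to X_5: X_5 = X_1 - X_4 + 1 no longer applies, and X_5 = -1.
X_6 = -2X_5 - X_1 - X_2  [with X_5=-1, X_1=3, X_2=4]  = -5
Without intervention: X_4 = |X_2 - X_1|  [with X_2=4, X_1=3]  = 1; X_5 = X_1 - X_4 + 1  [with X_1=3, X_4=1]  = 3; X_6 = -2X_5 - X_1 - X_2  [with X_5=3, X_1=3, X_2=4]  = -13.
Change = -5 − (-13) = 8.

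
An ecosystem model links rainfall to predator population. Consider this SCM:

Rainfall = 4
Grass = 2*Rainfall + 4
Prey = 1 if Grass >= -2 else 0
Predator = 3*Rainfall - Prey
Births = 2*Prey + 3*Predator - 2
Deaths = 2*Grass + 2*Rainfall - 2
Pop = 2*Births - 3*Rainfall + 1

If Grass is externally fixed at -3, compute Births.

34

do(Grass=-3) replaces the equation Grass = 2*Rainfall + 4 with the constant Grass = -3.
Prey = 1 if Grass >= -2 else 0  [with Grass=-3]  = 0
Predator = 3*Rainfall - Prey  [with Rainfall=4, Prey=0]  = 12
Births = 2*Prey + 3*Predator - 2  [with Prey=0, Predator=12]  = 34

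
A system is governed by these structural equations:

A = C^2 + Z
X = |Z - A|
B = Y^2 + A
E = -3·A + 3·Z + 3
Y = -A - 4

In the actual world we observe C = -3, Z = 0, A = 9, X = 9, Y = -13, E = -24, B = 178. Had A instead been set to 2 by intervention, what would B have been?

The intervention breaks the incoming arrows to A: A = C^2 + Z no longer applies, and A = 2.
Y = -A - 4  [with A=2]  = -6
B = Y^2 + A  [with Y=-6, A=2]  = 38

38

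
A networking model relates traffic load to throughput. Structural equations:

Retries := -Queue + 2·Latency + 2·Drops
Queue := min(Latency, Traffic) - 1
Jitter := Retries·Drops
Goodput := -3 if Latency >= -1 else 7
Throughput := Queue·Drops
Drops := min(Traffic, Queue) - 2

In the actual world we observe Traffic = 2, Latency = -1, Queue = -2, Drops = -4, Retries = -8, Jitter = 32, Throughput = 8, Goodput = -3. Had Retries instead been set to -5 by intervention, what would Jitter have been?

The intervention breaks the incoming arrows to Retries: Retries := -Queue + 2·Latency + 2·Drops no longer applies, and Retries = -5.
Queue = min(Latency, Traffic) - 1  [with Latency=-1, Traffic=2]  = -2
Drops = min(Traffic, Queue) - 2  [with Traffic=2, Queue=-2]  = -4
Jitter = Retries·Drops  [with Retries=-5, Drops=-4]  = 20

20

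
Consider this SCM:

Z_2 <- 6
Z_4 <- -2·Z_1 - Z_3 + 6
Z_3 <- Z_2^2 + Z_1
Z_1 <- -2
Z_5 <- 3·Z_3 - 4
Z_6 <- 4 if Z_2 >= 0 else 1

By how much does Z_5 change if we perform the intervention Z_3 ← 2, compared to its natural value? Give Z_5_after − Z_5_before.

-96

do(Z_3=2) replaces the equation Z_3 <- Z_2^2 + Z_1 with the constant Z_3 = 2.
Z_5 = 3·Z_3 - 4  [with Z_3=2]  = 2
Without intervention: Z_3 = Z_2^2 + Z_1  [with Z_2=6, Z_1=-2]  = 34; Z_5 = 3·Z_3 - 4  [with Z_3=34]  = 98.
Change = 2 − 98 = -96.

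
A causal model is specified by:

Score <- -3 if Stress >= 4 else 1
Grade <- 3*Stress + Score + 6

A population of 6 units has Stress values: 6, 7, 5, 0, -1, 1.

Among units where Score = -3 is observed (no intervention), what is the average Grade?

Observing Score=-3 restricts to units where Score's equation naturally yields -3: Stress ∈ {6, 7, 5}. In that subpopulation Grade = 21, 24, 18, mean 21.

21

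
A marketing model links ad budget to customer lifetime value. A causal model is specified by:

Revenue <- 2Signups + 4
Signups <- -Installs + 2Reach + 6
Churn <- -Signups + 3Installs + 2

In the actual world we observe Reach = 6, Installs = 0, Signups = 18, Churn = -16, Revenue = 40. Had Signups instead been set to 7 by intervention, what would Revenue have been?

do(Signups=7) replaces the equation Signups <- -Installs + 2Reach + 6 with the constant Signups = 7.
Revenue = 2Signups + 4  [with Signups=7]  = 18

18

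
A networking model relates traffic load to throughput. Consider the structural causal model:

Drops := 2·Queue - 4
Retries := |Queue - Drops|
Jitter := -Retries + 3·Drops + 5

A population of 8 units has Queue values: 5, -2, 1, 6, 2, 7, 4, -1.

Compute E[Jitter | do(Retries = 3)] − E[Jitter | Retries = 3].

The intervention sets Retries=3 in all 8 units regardless of Queue. Recomputing Jitter per unit gives 20, -22, -4, 26, 2, 32, 14, -16; average 6.5.
Observing Retries=3 restricts to units where Retries's equation naturally yields 3: Queue ∈ {1, 7}. In that subpopulation Jitter = -4, 32, mean 14.
Difference = 6.5 − 14 = -7.5.

-7.5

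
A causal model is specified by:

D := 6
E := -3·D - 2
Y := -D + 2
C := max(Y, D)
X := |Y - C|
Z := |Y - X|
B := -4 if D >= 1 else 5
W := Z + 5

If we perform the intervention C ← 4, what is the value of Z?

12

Under do(C=4), the mechanism C := max(Y, D) is discarded; C is fixed at 4.
Y = -D + 2  [with D=6]  = -4
X = |Y - C|  [with Y=-4, C=4]  = 8
Z = |Y - X|  [with Y=-4, X=8]  = 12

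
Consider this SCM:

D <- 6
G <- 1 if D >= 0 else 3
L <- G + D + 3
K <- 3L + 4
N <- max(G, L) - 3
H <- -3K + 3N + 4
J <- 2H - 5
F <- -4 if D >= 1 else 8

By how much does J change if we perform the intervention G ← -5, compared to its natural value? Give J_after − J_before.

72

Under do(G=-5), the mechanism G <- 1 if D >= 0 else 3 is discarded; G is fixed at -5.
L = G + D + 3  [with G=-5, D=6]  = 4
K = 3L + 4  [with L=4]  = 16
N = max(G, L) - 3  [with G=-5, L=4]  = 1
H = -3K + 3N + 4  [with K=16, N=1]  = -41
J = 2H - 5  [with H=-41]  = -87
Without intervention: G = 1 if D >= 0 else 3  [with D=6]  = 1; L = G + D + 3  [with G=1, D=6]  = 10; K = 3L + 4  [with L=10]  = 34; N = max(G, L) - 3  [with G=1, L=10]  = 7; H = -3K + 3N + 4  [with K=34, N=7]  = -77; J = 2H - 5  [with H=-77]  = -159.
Change = -87 − (-159) = 72.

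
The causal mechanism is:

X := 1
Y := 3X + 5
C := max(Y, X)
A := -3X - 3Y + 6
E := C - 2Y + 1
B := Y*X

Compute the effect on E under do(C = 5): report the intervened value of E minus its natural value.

do(C=5) replaces the equation C := max(Y, X) with the constant C = 5.
Y = 3X + 5  [with X=1]  = 8
E = C - 2Y + 1  [with C=5, Y=8]  = -10
Without intervention: Y = 3X + 5  [with X=1]  = 8; C = max(Y, X)  [with Y=8, X=1]  = 8; E = C - 2Y + 1  [with C=8, Y=8]  = -7.
Change = -10 − (-7) = -3.

-3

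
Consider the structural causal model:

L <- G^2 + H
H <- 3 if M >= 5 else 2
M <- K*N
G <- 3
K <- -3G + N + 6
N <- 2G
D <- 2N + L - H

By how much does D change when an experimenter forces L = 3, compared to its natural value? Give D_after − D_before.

Intervening sets L = 3 and removes its equation (L <- G^2 + H).
N = 2G  [with G=3]  = 6
K = -3G + N + 6  [with G=3, N=6]  = 3
M = K*N  [with K=3, N=6]  = 18
H = 3 if M >= 5 else 2  [with M=18]  = 3
D = 2N + L - H  [with N=6, L=3, H=3]  = 12
Without intervention: N = 2G  [with G=3]  = 6; K = -3G + N + 6  [with G=3, N=6]  = 3; M = K*N  [with K=3, N=6]  = 18; H = 3 if M >= 5 else 2  [with M=18]  = 3; L = G^2 + H  [with G=3, H=3]  = 12; D = 2N + L - H  [with N=6, L=12, H=3]  = 21.
Change = 12 − 21 = -9.

-9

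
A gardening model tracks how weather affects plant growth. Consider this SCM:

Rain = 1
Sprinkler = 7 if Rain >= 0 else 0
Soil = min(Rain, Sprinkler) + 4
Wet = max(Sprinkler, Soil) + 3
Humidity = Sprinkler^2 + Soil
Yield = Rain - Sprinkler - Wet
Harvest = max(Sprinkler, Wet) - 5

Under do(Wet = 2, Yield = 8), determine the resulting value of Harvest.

Setting Wet = 2, Yield = 8 by intervention discards those variables' equations.
Sprinkler = 7 if Rain >= 0 else 0  [with Rain=1]  = 7
Harvest = max(Sprinkler, Wet) - 5  [with Sprinkler=7, Wet=2]  = 2

2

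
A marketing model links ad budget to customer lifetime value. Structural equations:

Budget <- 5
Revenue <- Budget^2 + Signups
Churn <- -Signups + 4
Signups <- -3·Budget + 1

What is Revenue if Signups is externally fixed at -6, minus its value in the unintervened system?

Under do(Signups=-6), the mechanism Signups <- -3·Budget + 1 is discarded; Signups is fixed at -6.
Revenue = Budget^2 + Signups  [with Budget=5, Signups=-6]  = 19
Without intervention: Signups = -3·Budget + 1  [with Budget=5]  = -14; Revenue = Budget^2 + Signups  [with Budget=5, Signups=-14]  = 11.
Change = 19 − 11 = 8.

8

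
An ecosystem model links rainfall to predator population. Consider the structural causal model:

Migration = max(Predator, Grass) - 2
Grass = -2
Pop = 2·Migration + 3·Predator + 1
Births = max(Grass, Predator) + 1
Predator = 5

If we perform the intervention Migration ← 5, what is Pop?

26

Intervening sets Migration = 5 and removes its equation (Migration = max(Predator, Grass) - 2).
Pop = 2·Migration + 3·Predator + 1  [with Migration=5, Predator=5]  = 26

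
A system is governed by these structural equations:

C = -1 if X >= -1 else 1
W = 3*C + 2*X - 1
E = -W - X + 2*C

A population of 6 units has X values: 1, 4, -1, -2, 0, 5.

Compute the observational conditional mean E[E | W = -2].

2.5

Conditioning on W=-2 selects the 2 unit(s) with X ∈ {1, -2}. Their E values: -1, 6. Mean = 2.5.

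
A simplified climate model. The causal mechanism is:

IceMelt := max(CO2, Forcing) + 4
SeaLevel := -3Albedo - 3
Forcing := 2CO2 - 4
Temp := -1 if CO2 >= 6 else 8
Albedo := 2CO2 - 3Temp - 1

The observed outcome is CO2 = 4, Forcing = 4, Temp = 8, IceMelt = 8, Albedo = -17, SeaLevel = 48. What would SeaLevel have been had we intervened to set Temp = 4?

The intervention breaks the incoming arrows to Temp: Temp := -1 if CO2 >= 6 else 8 no longer applies, and Temp = 4.
Albedo = 2CO2 - 3Temp - 1  [with CO2=4, Temp=4]  = -5
SeaLevel = -3Albedo - 3  [with Albedo=-5]  = 12

12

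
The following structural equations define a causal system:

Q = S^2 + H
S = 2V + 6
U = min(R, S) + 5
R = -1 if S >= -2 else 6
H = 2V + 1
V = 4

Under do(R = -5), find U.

The intervention breaks the incoming arrows to R: R = -1 if S >= -2 else 6 no longer applies, and R = -5.
S = 2V + 6  [with V=4]  = 14
U = min(R, S) + 5  [with R=-5, S=14]  = 0

0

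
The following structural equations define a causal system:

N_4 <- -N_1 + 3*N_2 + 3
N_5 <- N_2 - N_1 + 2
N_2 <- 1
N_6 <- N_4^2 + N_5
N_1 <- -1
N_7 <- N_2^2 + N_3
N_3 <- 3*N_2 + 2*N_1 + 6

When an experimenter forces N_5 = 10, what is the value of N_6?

59

The intervention breaks the incoming arrows to N_5: N_5 <- N_2 - N_1 + 2 no longer applies, and N_5 = 10.
N_4 = -N_1 + 3*N_2 + 3  [with N_1=-1, N_2=1]  = 7
N_6 = N_4^2 + N_5  [with N_4=7, N_5=10]  = 59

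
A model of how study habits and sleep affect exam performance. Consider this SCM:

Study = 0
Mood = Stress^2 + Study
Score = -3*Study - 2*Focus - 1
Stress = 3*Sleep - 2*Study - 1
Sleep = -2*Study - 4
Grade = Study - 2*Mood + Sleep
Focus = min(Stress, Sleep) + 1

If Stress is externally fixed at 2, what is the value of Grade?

The intervention breaks the incoming arrows to Stress: Stress = 3*Sleep - 2*Study - 1 no longer applies, and Stress = 2.
Sleep = -2*Study - 4  [with Study=0]  = -4
Mood = Stress^2 + Study  [with Stress=2, Study=0]  = 4
Grade = Study - 2*Mood + Sleep  [with Study=0, Mood=4, Sleep=-4]  = -12

-12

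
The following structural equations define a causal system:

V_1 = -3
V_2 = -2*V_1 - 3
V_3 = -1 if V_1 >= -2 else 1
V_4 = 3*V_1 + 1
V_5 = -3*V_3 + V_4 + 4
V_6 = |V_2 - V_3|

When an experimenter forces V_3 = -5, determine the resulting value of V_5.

do(V_3=-5) replaces the equation V_3 = -1 if V_1 >= -2 else 1 with the constant V_3 = -5.
V_4 = 3*V_1 + 1  [with V_1=-3]  = -8
V_5 = -3*V_3 + V_4 + 4  [with V_3=-5, V_4=-8]  = 11

11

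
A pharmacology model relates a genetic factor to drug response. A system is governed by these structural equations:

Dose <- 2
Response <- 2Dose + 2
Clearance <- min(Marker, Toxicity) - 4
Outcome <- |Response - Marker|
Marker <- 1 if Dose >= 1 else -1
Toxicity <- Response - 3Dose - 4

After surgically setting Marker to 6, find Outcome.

Under do(Marker=6), the mechanism Marker <- 1 if Dose >= 1 else -1 is discarded; Marker is fixed at 6.
Response = 2Dose + 2  [with Dose=2]  = 6
Outcome = |Response - Marker|  [with Response=6, Marker=6]  = 0

0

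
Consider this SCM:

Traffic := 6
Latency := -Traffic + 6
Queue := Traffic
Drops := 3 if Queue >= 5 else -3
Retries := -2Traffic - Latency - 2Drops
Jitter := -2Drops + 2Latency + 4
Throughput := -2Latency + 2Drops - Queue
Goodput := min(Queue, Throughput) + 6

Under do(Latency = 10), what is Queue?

The intervention breaks the incoming arrows to Latency: Latency := -Traffic + 6 no longer applies, and Latency = 10.
Since Queue is not a descendant of the intervened variable, it is unaffected.
Queue = Traffic  [with Traffic=6]  = 6

6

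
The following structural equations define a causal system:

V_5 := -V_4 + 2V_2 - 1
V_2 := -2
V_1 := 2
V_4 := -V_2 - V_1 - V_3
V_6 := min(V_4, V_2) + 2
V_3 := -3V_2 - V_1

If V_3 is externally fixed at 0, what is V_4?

0

The intervention breaks the incoming arrows to V_3: V_3 := -3V_2 - V_1 no longer applies, and V_3 = 0.
V_4 = -V_2 - V_1 - V_3  [with V_2=-2, V_1=2, V_3=0]  = 0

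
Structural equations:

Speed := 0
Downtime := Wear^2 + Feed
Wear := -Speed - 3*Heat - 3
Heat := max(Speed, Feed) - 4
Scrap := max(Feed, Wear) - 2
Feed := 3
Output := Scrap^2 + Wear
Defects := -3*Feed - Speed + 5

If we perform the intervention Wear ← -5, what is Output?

-4

The intervention breaks the incoming arrows to Wear: Wear := -Speed - 3*Heat - 3 no longer applies, and Wear = -5.
Scrap = max(Feed, Wear) - 2  [with Feed=3, Wear=-5]  = 1
Output = Scrap^2 + Wear  [with Scrap=1, Wear=-5]  = -4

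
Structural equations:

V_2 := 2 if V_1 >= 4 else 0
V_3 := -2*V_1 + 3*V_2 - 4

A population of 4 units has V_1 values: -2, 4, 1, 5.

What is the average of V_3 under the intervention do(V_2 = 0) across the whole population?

do(V_2=0) breaks V_2's dependence on V_1. With V_2=0 fixed, V_3 across the units is 0, -12, -6, -14, mean -8.

-8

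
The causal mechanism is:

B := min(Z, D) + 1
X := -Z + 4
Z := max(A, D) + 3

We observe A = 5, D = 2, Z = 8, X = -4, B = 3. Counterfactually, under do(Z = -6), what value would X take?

10

The intervention breaks the incoming arrows to Z: Z := max(A, D) + 3 no longer applies, and Z = -6.
X = -Z + 4  [with Z=-6]  = 10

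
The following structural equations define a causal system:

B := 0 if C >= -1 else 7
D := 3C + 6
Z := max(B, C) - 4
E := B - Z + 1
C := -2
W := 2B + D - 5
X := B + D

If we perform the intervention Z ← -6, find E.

14

The intervention breaks the incoming arrows to Z: Z := max(B, C) - 4 no longer applies, and Z = -6.
B = 0 if C >= -1 else 7  [with C=-2]  = 7
E = B - Z + 1  [with B=7, Z=-6]  = 14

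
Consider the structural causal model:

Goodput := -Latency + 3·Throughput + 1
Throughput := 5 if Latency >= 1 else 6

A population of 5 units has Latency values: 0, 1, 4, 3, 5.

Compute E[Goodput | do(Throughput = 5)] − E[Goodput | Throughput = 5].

0.65

Under do(Throughput=5), Throughput's equation is replaced by Throughput=5 for every unit. Per-unit Goodput: 16, 15, 12, 13, 11. Mean = 13.4.
E[Goodput|Throughput=5] averages over only the 4 units with Throughput=5 (Latency = 1, 4, 3, 5): Goodput = 15, 12, 13, 11, mean 12.75.
Difference = 13.4 − 12.75 = 0.65.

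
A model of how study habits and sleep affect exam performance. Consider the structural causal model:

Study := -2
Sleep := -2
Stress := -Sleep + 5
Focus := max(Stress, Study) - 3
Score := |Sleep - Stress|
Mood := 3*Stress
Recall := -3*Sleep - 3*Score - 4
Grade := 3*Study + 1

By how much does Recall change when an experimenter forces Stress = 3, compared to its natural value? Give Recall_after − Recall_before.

The intervention breaks the incoming arrows to Stress: Stress := -Sleep + 5 no longer applies, and Stress = 3.
Score = |Sleep - Stress|  [with Sleep=-2, Stress=3]  = 5
Recall = -3*Sleep - 3*Score - 4  [with Sleep=-2, Score=5]  = -13
Without intervention: Stress = -Sleep + 5  [with Sleep=-2]  = 7; Score = |Sleep - Stress|  [with Sleep=-2, Stress=7]  = 9; Recall = -3*Sleep - 3*Score - 4  [with Sleep=-2, Score=9]  = -25.
Change = -13 − (-25) = 12.

12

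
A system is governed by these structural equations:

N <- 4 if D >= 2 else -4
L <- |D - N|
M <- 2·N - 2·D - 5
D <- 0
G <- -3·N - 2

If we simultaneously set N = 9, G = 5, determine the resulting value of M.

13

Under do(N = 9, G = 5), each intervened variable's structural equation is replaced by its fixed value.
M = 2·N - 2·D - 5  [with N=9, D=0]  = 13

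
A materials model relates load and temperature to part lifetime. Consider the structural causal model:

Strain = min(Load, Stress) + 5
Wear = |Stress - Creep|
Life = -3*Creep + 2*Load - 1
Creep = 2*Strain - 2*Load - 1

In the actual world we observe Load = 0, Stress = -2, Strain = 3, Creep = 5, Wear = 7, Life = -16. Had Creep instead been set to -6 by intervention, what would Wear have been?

4

Intervening sets Creep = -6 and removes its equation (Creep = 2*Strain - 2*Load - 1).
Wear = |Stress - Creep|  [with Stress=-2, Creep=-6]  = 4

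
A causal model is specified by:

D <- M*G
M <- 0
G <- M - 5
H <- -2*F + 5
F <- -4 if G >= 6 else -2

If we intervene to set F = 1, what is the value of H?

3

Intervening sets F = 1 and removes its equation (F <- -4 if G >= 6 else -2).
H = -2*F + 5  [with F=1]  = 3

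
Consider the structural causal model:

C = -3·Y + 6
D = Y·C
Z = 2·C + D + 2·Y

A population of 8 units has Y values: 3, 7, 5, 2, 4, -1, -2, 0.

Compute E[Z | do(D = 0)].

The intervention sets D=0 in all 8 units regardless of Y. Recomputing Z per unit gives 0, -16, -8, 4, -4, 16, 20, 12; average 3.

3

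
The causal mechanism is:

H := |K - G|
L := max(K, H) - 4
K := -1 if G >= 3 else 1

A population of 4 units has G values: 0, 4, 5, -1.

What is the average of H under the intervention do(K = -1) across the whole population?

Under do(K=-1), K's equation is replaced by K=-1 for every unit. Per-unit H: 1, 5, 6, 0. Mean = 3.

3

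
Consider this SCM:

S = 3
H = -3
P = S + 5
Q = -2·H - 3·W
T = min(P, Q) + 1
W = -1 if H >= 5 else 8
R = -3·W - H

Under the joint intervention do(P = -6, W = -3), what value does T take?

The joint intervention fixes P = -6, W = -3, removing each variable's own equation.
Q = -2·H - 3·W  [with H=-3, W=-3]  = 15
T = min(P, Q) + 1  [with P=-6, Q=15]  = -5

-5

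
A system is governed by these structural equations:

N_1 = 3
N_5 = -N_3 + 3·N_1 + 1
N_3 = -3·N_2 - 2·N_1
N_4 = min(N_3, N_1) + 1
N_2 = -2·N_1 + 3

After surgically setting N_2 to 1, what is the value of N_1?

Under do(N_2=1), the mechanism N_2 = -2·N_1 + 3 is discarded; N_2 is fixed at 1.
N_1 is not downstream of the intervention, so its value is determined by the original equations.

3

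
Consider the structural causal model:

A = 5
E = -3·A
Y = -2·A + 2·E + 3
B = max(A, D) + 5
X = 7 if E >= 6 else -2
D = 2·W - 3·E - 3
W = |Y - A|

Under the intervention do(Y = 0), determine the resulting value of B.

The intervention breaks the incoming arrows to Y: Y = -2·A + 2·E + 3 no longer applies, and Y = 0.
E = -3·A  [with A=5]  = -15
W = |Y - A|  [with Y=0, A=5]  = 5
D = 2·W - 3·E - 3  [with W=5, E=-15]  = 52
B = max(A, D) + 5  [with A=5, D=52]  = 57

57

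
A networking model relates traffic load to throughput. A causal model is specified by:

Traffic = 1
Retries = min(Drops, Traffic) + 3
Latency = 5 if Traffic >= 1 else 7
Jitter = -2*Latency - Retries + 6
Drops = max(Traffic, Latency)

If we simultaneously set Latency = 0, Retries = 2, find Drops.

The joint intervention fixes Latency = 0, Retries = 2, removing each variable's own equation.
Drops = max(Traffic, Latency)  [with Traffic=1, Latency=0]  = 1

1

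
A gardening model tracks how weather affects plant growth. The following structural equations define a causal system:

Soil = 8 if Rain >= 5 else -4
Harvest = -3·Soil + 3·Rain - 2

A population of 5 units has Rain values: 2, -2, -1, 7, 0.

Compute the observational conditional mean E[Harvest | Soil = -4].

9.25

Conditioning on Soil=-4 selects the 4 unit(s) with Rain ∈ {2, -2, -1, 0}. Their Harvest values: 16, 4, 7, 10. Mean = 9.25.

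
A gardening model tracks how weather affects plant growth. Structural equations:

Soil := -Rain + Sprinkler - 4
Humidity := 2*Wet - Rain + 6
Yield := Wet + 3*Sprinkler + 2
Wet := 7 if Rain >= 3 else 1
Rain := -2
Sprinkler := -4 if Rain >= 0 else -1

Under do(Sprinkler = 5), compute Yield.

Under do(Sprinkler=5), the mechanism Sprinkler := -4 if Rain >= 0 else -1 is discarded; Sprinkler is fixed at 5.
Wet = 7 if Rain >= 3 else 1  [with Rain=-2]  = 1
Yield = Wet + 3*Sprinkler + 2  [with Wet=1, Sprinkler=5]  = 18

18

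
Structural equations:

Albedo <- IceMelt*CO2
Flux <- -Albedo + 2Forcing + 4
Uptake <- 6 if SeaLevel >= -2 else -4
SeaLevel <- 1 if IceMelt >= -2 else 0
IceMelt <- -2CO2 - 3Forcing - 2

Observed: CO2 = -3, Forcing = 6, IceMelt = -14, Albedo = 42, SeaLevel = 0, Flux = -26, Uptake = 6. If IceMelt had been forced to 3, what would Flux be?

25

The intervention breaks the incoming arrows to IceMelt: IceMelt <- -2CO2 - 3Forcing - 2 no longer applies, and IceMelt = 3.
Albedo = IceMelt*CO2  [with IceMelt=3, CO2=-3]  = -9
Flux = -Albedo + 2Forcing + 4  [with Albedo=-9, Forcing=6]  = 25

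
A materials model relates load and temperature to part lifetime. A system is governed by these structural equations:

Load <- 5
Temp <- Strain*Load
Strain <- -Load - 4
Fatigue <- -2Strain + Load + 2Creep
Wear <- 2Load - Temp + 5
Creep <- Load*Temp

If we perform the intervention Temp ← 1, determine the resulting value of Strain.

-9

Under do(Temp=1), the mechanism Temp <- Strain*Load is discarded; Temp is fixed at 1.
Since Strain is not a descendant of the intervened variable, it is unaffected.
Strain = -Load - 4  [with Load=5]  = -9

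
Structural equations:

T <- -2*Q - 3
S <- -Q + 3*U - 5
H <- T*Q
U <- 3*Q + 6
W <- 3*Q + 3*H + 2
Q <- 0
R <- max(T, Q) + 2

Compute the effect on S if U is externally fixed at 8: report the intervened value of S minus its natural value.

Under do(U=8), the mechanism U <- 3*Q + 6 is discarded; U is fixed at 8.
S = -Q + 3*U - 5  [with Q=0, U=8]  = 19
Without intervention: U = 3*Q + 6  [with Q=0]  = 6; S = -Q + 3*U - 5  [with Q=0, U=6]  = 13.
Change = 19 − 13 = 6.

6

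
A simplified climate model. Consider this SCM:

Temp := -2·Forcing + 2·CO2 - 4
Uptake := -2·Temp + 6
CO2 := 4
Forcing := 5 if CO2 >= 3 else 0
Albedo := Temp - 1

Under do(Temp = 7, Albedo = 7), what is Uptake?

-8

Setting Temp = 7, Albedo = 7 by intervention discards those variables' equations.
Uptake = -2·Temp + 6  [with Temp=7]  = -8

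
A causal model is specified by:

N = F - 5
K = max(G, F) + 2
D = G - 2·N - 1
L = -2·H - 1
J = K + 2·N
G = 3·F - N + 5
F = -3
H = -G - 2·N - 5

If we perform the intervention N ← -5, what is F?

Under do(N=-5), the mechanism N = F - 5 is discarded; N is fixed at -5.
F is not downstream of the intervention, so its value is determined by the original equations.

-3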